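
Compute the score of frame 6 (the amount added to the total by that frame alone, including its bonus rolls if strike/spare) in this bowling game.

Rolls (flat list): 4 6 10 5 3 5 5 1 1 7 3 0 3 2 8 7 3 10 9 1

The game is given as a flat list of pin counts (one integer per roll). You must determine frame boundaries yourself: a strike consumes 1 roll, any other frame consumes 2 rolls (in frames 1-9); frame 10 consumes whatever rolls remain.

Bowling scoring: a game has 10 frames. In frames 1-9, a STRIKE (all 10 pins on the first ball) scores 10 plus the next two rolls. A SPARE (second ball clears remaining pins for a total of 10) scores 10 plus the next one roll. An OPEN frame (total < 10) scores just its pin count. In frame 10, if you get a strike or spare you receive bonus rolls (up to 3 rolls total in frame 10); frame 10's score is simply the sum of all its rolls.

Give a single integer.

Answer: 10

Derivation:
Frame 1: SPARE (4+6=10). 10 + next roll (10) = 20. Cumulative: 20
Frame 2: STRIKE. 10 + next two rolls (5+3) = 18. Cumulative: 38
Frame 3: OPEN (5+3=8). Cumulative: 46
Frame 4: SPARE (5+5=10). 10 + next roll (1) = 11. Cumulative: 57
Frame 5: OPEN (1+1=2). Cumulative: 59
Frame 6: SPARE (7+3=10). 10 + next roll (0) = 10. Cumulative: 69
Frame 7: OPEN (0+3=3). Cumulative: 72
Frame 8: SPARE (2+8=10). 10 + next roll (7) = 17. Cumulative: 89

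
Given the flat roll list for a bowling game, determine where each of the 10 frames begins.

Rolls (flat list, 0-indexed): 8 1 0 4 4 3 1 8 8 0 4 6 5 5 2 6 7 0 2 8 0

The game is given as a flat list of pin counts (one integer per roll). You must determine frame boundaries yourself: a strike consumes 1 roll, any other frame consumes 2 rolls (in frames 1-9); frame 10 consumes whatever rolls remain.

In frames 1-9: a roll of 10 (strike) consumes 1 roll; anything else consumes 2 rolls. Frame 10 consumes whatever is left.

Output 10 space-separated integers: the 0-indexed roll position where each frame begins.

Answer: 0 2 4 6 8 10 12 14 16 18

Derivation:
Frame 1 starts at roll index 0: rolls=8,1 (sum=9), consumes 2 rolls
Frame 2 starts at roll index 2: rolls=0,4 (sum=4), consumes 2 rolls
Frame 3 starts at roll index 4: rolls=4,3 (sum=7), consumes 2 rolls
Frame 4 starts at roll index 6: rolls=1,8 (sum=9), consumes 2 rolls
Frame 5 starts at roll index 8: rolls=8,0 (sum=8), consumes 2 rolls
Frame 6 starts at roll index 10: rolls=4,6 (sum=10), consumes 2 rolls
Frame 7 starts at roll index 12: rolls=5,5 (sum=10), consumes 2 rolls
Frame 8 starts at roll index 14: rolls=2,6 (sum=8), consumes 2 rolls
Frame 9 starts at roll index 16: rolls=7,0 (sum=7), consumes 2 rolls
Frame 10 starts at roll index 18: 3 remaining rolls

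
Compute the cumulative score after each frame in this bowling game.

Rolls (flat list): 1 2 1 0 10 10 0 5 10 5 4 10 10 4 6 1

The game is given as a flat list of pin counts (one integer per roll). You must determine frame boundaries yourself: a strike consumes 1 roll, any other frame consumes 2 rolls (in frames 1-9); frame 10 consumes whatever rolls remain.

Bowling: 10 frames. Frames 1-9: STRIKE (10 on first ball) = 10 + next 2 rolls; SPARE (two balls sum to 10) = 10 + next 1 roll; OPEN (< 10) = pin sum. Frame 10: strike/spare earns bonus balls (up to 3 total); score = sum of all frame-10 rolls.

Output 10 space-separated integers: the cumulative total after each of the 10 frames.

Answer: 3 4 24 39 44 63 72 96 116 127

Derivation:
Frame 1: OPEN (1+2=3). Cumulative: 3
Frame 2: OPEN (1+0=1). Cumulative: 4
Frame 3: STRIKE. 10 + next two rolls (10+0) = 20. Cumulative: 24
Frame 4: STRIKE. 10 + next two rolls (0+5) = 15. Cumulative: 39
Frame 5: OPEN (0+5=5). Cumulative: 44
Frame 6: STRIKE. 10 + next two rolls (5+4) = 19. Cumulative: 63
Frame 7: OPEN (5+4=9). Cumulative: 72
Frame 8: STRIKE. 10 + next two rolls (10+4) = 24. Cumulative: 96
Frame 9: STRIKE. 10 + next two rolls (4+6) = 20. Cumulative: 116
Frame 10: SPARE. Sum of all frame-10 rolls (4+6+1) = 11. Cumulative: 127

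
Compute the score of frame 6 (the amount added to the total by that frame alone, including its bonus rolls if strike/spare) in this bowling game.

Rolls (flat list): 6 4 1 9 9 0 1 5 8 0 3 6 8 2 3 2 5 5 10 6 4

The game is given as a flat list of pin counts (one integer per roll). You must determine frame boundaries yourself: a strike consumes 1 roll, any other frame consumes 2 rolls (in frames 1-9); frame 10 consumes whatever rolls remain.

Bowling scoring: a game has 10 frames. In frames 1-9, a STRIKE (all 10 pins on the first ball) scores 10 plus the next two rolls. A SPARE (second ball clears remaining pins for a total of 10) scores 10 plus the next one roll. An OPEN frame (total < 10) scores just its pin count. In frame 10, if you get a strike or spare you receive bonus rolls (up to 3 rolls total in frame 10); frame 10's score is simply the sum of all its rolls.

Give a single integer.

Answer: 9

Derivation:
Frame 1: SPARE (6+4=10). 10 + next roll (1) = 11. Cumulative: 11
Frame 2: SPARE (1+9=10). 10 + next roll (9) = 19. Cumulative: 30
Frame 3: OPEN (9+0=9). Cumulative: 39
Frame 4: OPEN (1+5=6). Cumulative: 45
Frame 5: OPEN (8+0=8). Cumulative: 53
Frame 6: OPEN (3+6=9). Cumulative: 62
Frame 7: SPARE (8+2=10). 10 + next roll (3) = 13. Cumulative: 75
Frame 8: OPEN (3+2=5). Cumulative: 80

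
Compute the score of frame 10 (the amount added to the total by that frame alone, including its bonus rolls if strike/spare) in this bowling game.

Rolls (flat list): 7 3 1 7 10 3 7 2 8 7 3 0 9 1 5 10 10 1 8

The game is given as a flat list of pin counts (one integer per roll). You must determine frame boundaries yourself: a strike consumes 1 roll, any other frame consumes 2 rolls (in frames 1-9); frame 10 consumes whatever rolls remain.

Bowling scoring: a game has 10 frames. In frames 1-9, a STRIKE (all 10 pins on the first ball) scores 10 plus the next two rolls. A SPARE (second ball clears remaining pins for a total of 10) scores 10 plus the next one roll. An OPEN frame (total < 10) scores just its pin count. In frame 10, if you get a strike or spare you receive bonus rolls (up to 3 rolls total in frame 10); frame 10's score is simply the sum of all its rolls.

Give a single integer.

Frame 1: SPARE (7+3=10). 10 + next roll (1) = 11. Cumulative: 11
Frame 2: OPEN (1+7=8). Cumulative: 19
Frame 3: STRIKE. 10 + next two rolls (3+7) = 20. Cumulative: 39
Frame 4: SPARE (3+7=10). 10 + next roll (2) = 12. Cumulative: 51
Frame 5: SPARE (2+8=10). 10 + next roll (7) = 17. Cumulative: 68
Frame 6: SPARE (7+3=10). 10 + next roll (0) = 10. Cumulative: 78
Frame 7: OPEN (0+9=9). Cumulative: 87
Frame 8: OPEN (1+5=6). Cumulative: 93
Frame 9: STRIKE. 10 + next two rolls (10+1) = 21. Cumulative: 114
Frame 10: STRIKE. Sum of all frame-10 rolls (10+1+8) = 19. Cumulative: 133

Answer: 19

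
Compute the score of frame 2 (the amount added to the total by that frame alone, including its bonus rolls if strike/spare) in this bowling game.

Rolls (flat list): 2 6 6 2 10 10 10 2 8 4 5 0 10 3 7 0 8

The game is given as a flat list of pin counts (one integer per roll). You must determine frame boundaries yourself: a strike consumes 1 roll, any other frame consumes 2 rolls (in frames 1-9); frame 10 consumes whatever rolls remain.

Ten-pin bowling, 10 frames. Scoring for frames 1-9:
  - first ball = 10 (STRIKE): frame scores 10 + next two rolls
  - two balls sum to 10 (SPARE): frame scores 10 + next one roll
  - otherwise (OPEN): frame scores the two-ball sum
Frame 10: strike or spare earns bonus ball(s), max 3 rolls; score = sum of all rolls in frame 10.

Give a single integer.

Answer: 8

Derivation:
Frame 1: OPEN (2+6=8). Cumulative: 8
Frame 2: OPEN (6+2=8). Cumulative: 16
Frame 3: STRIKE. 10 + next two rolls (10+10) = 30. Cumulative: 46
Frame 4: STRIKE. 10 + next two rolls (10+2) = 22. Cumulative: 68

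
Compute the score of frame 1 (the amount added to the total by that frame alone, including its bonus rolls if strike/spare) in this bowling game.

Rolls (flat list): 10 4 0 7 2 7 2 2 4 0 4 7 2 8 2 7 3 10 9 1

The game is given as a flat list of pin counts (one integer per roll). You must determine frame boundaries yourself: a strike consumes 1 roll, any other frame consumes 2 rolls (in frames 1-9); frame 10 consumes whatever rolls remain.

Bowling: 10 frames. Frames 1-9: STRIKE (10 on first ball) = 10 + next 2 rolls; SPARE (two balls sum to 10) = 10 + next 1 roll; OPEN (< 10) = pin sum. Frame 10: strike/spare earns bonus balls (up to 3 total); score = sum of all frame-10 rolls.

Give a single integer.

Answer: 14

Derivation:
Frame 1: STRIKE. 10 + next two rolls (4+0) = 14. Cumulative: 14
Frame 2: OPEN (4+0=4). Cumulative: 18
Frame 3: OPEN (7+2=9). Cumulative: 27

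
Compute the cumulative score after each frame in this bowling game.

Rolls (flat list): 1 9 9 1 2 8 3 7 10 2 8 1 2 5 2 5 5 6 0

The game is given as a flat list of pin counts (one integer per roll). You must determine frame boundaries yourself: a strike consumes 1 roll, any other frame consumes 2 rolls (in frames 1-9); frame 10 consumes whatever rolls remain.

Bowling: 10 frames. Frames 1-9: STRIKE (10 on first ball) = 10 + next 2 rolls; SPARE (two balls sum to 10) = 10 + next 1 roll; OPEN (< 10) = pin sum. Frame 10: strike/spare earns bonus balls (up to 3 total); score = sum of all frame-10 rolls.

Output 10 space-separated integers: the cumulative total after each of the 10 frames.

Answer: 19 31 44 64 84 95 98 105 121 127

Derivation:
Frame 1: SPARE (1+9=10). 10 + next roll (9) = 19. Cumulative: 19
Frame 2: SPARE (9+1=10). 10 + next roll (2) = 12. Cumulative: 31
Frame 3: SPARE (2+8=10). 10 + next roll (3) = 13. Cumulative: 44
Frame 4: SPARE (3+7=10). 10 + next roll (10) = 20. Cumulative: 64
Frame 5: STRIKE. 10 + next two rolls (2+8) = 20. Cumulative: 84
Frame 6: SPARE (2+8=10). 10 + next roll (1) = 11. Cumulative: 95
Frame 7: OPEN (1+2=3). Cumulative: 98
Frame 8: OPEN (5+2=7). Cumulative: 105
Frame 9: SPARE (5+5=10). 10 + next roll (6) = 16. Cumulative: 121
Frame 10: OPEN. Sum of all frame-10 rolls (6+0) = 6. Cumulative: 127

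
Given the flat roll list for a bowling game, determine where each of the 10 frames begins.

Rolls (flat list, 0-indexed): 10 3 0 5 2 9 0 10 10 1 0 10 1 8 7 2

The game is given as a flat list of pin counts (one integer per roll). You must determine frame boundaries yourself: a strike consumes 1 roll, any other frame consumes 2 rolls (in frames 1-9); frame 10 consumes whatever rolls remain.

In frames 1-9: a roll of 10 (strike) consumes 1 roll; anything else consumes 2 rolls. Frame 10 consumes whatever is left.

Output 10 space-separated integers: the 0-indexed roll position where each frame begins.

Answer: 0 1 3 5 7 8 9 11 12 14

Derivation:
Frame 1 starts at roll index 0: roll=10 (strike), consumes 1 roll
Frame 2 starts at roll index 1: rolls=3,0 (sum=3), consumes 2 rolls
Frame 3 starts at roll index 3: rolls=5,2 (sum=7), consumes 2 rolls
Frame 4 starts at roll index 5: rolls=9,0 (sum=9), consumes 2 rolls
Frame 5 starts at roll index 7: roll=10 (strike), consumes 1 roll
Frame 6 starts at roll index 8: roll=10 (strike), consumes 1 roll
Frame 7 starts at roll index 9: rolls=1,0 (sum=1), consumes 2 rolls
Frame 8 starts at roll index 11: roll=10 (strike), consumes 1 roll
Frame 9 starts at roll index 12: rolls=1,8 (sum=9), consumes 2 rolls
Frame 10 starts at roll index 14: 2 remaining rolls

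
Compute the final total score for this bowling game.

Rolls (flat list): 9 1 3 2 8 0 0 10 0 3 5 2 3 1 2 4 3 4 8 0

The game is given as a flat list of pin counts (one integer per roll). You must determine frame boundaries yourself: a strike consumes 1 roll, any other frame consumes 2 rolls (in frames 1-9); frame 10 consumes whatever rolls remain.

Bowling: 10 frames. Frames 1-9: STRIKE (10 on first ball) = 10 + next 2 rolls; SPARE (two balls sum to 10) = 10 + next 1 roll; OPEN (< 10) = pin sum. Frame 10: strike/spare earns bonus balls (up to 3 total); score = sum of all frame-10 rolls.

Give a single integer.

Frame 1: SPARE (9+1=10). 10 + next roll (3) = 13. Cumulative: 13
Frame 2: OPEN (3+2=5). Cumulative: 18
Frame 3: OPEN (8+0=8). Cumulative: 26
Frame 4: SPARE (0+10=10). 10 + next roll (0) = 10. Cumulative: 36
Frame 5: OPEN (0+3=3). Cumulative: 39
Frame 6: OPEN (5+2=7). Cumulative: 46
Frame 7: OPEN (3+1=4). Cumulative: 50
Frame 8: OPEN (2+4=6). Cumulative: 56
Frame 9: OPEN (3+4=7). Cumulative: 63
Frame 10: OPEN. Sum of all frame-10 rolls (8+0) = 8. Cumulative: 71

Answer: 71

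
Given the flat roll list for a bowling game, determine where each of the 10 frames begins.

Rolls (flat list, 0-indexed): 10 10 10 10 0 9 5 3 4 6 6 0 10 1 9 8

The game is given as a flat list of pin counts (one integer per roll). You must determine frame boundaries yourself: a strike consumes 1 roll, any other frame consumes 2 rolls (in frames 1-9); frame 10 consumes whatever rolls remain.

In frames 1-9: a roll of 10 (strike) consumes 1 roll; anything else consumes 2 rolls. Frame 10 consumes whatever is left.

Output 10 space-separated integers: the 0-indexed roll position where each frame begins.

Frame 1 starts at roll index 0: roll=10 (strike), consumes 1 roll
Frame 2 starts at roll index 1: roll=10 (strike), consumes 1 roll
Frame 3 starts at roll index 2: roll=10 (strike), consumes 1 roll
Frame 4 starts at roll index 3: roll=10 (strike), consumes 1 roll
Frame 5 starts at roll index 4: rolls=0,9 (sum=9), consumes 2 rolls
Frame 6 starts at roll index 6: rolls=5,3 (sum=8), consumes 2 rolls
Frame 7 starts at roll index 8: rolls=4,6 (sum=10), consumes 2 rolls
Frame 8 starts at roll index 10: rolls=6,0 (sum=6), consumes 2 rolls
Frame 9 starts at roll index 12: roll=10 (strike), consumes 1 roll
Frame 10 starts at roll index 13: 3 remaining rolls

Answer: 0 1 2 3 4 6 8 10 12 13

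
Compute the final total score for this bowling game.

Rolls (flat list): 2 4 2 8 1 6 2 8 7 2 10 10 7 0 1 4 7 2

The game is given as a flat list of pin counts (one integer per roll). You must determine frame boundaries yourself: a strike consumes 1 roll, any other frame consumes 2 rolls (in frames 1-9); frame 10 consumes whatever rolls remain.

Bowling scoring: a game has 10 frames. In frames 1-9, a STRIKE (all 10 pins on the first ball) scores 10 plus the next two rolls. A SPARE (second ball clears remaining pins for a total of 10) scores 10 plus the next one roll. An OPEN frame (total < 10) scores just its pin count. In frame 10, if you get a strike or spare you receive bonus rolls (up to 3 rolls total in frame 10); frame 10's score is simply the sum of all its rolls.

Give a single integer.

Frame 1: OPEN (2+4=6). Cumulative: 6
Frame 2: SPARE (2+8=10). 10 + next roll (1) = 11. Cumulative: 17
Frame 3: OPEN (1+6=7). Cumulative: 24
Frame 4: SPARE (2+8=10). 10 + next roll (7) = 17. Cumulative: 41
Frame 5: OPEN (7+2=9). Cumulative: 50
Frame 6: STRIKE. 10 + next two rolls (10+7) = 27. Cumulative: 77
Frame 7: STRIKE. 10 + next two rolls (7+0) = 17. Cumulative: 94
Frame 8: OPEN (7+0=7). Cumulative: 101
Frame 9: OPEN (1+4=5). Cumulative: 106
Frame 10: OPEN. Sum of all frame-10 rolls (7+2) = 9. Cumulative: 115

Answer: 115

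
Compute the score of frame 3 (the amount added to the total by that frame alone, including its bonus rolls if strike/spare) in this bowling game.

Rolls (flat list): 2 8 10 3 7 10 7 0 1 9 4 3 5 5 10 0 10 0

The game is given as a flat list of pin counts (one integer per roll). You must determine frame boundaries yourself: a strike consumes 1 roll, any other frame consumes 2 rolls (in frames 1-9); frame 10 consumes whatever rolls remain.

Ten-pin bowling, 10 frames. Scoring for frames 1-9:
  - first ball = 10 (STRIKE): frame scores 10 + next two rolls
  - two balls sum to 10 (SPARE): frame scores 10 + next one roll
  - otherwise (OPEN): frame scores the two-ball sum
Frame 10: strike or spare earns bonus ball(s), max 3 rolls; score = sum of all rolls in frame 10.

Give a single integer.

Answer: 20

Derivation:
Frame 1: SPARE (2+8=10). 10 + next roll (10) = 20. Cumulative: 20
Frame 2: STRIKE. 10 + next two rolls (3+7) = 20. Cumulative: 40
Frame 3: SPARE (3+7=10). 10 + next roll (10) = 20. Cumulative: 60
Frame 4: STRIKE. 10 + next two rolls (7+0) = 17. Cumulative: 77
Frame 5: OPEN (7+0=7). Cumulative: 84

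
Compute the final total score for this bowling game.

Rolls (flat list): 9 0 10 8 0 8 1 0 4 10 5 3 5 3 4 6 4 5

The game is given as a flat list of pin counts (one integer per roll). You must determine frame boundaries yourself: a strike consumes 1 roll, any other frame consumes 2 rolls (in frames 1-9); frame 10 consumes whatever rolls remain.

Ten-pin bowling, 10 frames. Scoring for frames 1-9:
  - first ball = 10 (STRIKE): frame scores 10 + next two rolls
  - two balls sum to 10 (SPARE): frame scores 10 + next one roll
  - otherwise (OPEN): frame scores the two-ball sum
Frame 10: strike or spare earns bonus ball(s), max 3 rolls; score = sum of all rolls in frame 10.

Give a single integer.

Answer: 105

Derivation:
Frame 1: OPEN (9+0=9). Cumulative: 9
Frame 2: STRIKE. 10 + next two rolls (8+0) = 18. Cumulative: 27
Frame 3: OPEN (8+0=8). Cumulative: 35
Frame 4: OPEN (8+1=9). Cumulative: 44
Frame 5: OPEN (0+4=4). Cumulative: 48
Frame 6: STRIKE. 10 + next two rolls (5+3) = 18. Cumulative: 66
Frame 7: OPEN (5+3=8). Cumulative: 74
Frame 8: OPEN (5+3=8). Cumulative: 82
Frame 9: SPARE (4+6=10). 10 + next roll (4) = 14. Cumulative: 96
Frame 10: OPEN. Sum of all frame-10 rolls (4+5) = 9. Cumulative: 105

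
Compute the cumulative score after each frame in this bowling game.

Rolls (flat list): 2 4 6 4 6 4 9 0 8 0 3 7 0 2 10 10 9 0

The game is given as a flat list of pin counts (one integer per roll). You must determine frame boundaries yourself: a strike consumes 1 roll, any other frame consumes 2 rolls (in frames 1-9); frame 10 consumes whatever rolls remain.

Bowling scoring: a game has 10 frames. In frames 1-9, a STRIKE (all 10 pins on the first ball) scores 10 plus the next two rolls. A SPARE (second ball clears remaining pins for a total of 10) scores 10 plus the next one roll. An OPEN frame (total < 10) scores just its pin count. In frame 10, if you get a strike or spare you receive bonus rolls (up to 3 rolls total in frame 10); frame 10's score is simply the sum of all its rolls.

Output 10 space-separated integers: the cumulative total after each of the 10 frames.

Answer: 6 22 41 50 58 68 70 99 118 127

Derivation:
Frame 1: OPEN (2+4=6). Cumulative: 6
Frame 2: SPARE (6+4=10). 10 + next roll (6) = 16. Cumulative: 22
Frame 3: SPARE (6+4=10). 10 + next roll (9) = 19. Cumulative: 41
Frame 4: OPEN (9+0=9). Cumulative: 50
Frame 5: OPEN (8+0=8). Cumulative: 58
Frame 6: SPARE (3+7=10). 10 + next roll (0) = 10. Cumulative: 68
Frame 7: OPEN (0+2=2). Cumulative: 70
Frame 8: STRIKE. 10 + next two rolls (10+9) = 29. Cumulative: 99
Frame 9: STRIKE. 10 + next two rolls (9+0) = 19. Cumulative: 118
Frame 10: OPEN. Sum of all frame-10 rolls (9+0) = 9. Cumulative: 127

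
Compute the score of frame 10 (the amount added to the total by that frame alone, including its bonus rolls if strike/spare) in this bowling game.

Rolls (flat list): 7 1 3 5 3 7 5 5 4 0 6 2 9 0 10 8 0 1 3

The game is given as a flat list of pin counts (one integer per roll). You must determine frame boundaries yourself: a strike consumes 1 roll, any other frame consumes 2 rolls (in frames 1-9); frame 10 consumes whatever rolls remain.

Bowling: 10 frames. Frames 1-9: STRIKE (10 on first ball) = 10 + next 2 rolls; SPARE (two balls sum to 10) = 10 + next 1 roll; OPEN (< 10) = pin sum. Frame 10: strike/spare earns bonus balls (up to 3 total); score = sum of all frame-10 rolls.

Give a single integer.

Answer: 4

Derivation:
Frame 1: OPEN (7+1=8). Cumulative: 8
Frame 2: OPEN (3+5=8). Cumulative: 16
Frame 3: SPARE (3+7=10). 10 + next roll (5) = 15. Cumulative: 31
Frame 4: SPARE (5+5=10). 10 + next roll (4) = 14. Cumulative: 45
Frame 5: OPEN (4+0=4). Cumulative: 49
Frame 6: OPEN (6+2=8). Cumulative: 57
Frame 7: OPEN (9+0=9). Cumulative: 66
Frame 8: STRIKE. 10 + next two rolls (8+0) = 18. Cumulative: 84
Frame 9: OPEN (8+0=8). Cumulative: 92
Frame 10: OPEN. Sum of all frame-10 rolls (1+3) = 4. Cumulative: 96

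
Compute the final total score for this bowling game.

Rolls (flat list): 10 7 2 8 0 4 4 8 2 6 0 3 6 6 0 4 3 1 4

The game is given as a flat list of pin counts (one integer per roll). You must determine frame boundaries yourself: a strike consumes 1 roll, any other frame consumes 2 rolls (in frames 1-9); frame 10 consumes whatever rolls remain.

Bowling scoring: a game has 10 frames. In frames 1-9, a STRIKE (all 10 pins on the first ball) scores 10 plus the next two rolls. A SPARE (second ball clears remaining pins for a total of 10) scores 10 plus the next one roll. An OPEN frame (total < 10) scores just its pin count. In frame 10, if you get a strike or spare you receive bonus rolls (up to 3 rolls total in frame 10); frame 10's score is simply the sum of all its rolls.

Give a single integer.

Frame 1: STRIKE. 10 + next two rolls (7+2) = 19. Cumulative: 19
Frame 2: OPEN (7+2=9). Cumulative: 28
Frame 3: OPEN (8+0=8). Cumulative: 36
Frame 4: OPEN (4+4=8). Cumulative: 44
Frame 5: SPARE (8+2=10). 10 + next roll (6) = 16. Cumulative: 60
Frame 6: OPEN (6+0=6). Cumulative: 66
Frame 7: OPEN (3+6=9). Cumulative: 75
Frame 8: OPEN (6+0=6). Cumulative: 81
Frame 9: OPEN (4+3=7). Cumulative: 88
Frame 10: OPEN. Sum of all frame-10 rolls (1+4) = 5. Cumulative: 93

Answer: 93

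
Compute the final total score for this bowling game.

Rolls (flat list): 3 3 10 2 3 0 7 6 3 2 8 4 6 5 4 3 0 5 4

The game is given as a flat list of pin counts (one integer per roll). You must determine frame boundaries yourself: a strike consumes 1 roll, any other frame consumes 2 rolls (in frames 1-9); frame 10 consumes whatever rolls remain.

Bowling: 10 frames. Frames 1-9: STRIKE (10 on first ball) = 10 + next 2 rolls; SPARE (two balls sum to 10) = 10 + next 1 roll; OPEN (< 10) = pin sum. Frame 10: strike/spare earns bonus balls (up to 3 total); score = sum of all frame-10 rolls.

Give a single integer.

Answer: 92

Derivation:
Frame 1: OPEN (3+3=6). Cumulative: 6
Frame 2: STRIKE. 10 + next two rolls (2+3) = 15. Cumulative: 21
Frame 3: OPEN (2+3=5). Cumulative: 26
Frame 4: OPEN (0+7=7). Cumulative: 33
Frame 5: OPEN (6+3=9). Cumulative: 42
Frame 6: SPARE (2+8=10). 10 + next roll (4) = 14. Cumulative: 56
Frame 7: SPARE (4+6=10). 10 + next roll (5) = 15. Cumulative: 71
Frame 8: OPEN (5+4=9). Cumulative: 80
Frame 9: OPEN (3+0=3). Cumulative: 83
Frame 10: OPEN. Sum of all frame-10 rolls (5+4) = 9. Cumulative: 92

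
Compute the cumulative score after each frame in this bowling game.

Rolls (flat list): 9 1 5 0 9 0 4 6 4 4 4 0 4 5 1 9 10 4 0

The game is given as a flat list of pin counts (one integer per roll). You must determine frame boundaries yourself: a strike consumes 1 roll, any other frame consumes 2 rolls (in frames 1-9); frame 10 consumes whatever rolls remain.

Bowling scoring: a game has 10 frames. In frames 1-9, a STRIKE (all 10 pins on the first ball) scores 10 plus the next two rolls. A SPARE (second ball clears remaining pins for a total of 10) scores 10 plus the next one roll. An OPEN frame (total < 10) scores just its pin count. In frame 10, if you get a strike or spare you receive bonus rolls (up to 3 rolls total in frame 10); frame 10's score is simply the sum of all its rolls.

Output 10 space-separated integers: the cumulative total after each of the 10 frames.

Answer: 15 20 29 43 51 55 64 84 98 102

Derivation:
Frame 1: SPARE (9+1=10). 10 + next roll (5) = 15. Cumulative: 15
Frame 2: OPEN (5+0=5). Cumulative: 20
Frame 3: OPEN (9+0=9). Cumulative: 29
Frame 4: SPARE (4+6=10). 10 + next roll (4) = 14. Cumulative: 43
Frame 5: OPEN (4+4=8). Cumulative: 51
Frame 6: OPEN (4+0=4). Cumulative: 55
Frame 7: OPEN (4+5=9). Cumulative: 64
Frame 8: SPARE (1+9=10). 10 + next roll (10) = 20. Cumulative: 84
Frame 9: STRIKE. 10 + next two rolls (4+0) = 14. Cumulative: 98
Frame 10: OPEN. Sum of all frame-10 rolls (4+0) = 4. Cumulative: 102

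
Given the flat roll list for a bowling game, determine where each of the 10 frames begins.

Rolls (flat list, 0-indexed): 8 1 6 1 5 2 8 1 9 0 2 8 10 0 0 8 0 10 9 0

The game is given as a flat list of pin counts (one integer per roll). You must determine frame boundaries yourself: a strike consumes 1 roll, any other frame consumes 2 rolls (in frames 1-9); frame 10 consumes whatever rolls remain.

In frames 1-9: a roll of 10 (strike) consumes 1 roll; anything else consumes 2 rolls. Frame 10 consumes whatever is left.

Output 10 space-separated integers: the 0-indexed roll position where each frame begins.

Frame 1 starts at roll index 0: rolls=8,1 (sum=9), consumes 2 rolls
Frame 2 starts at roll index 2: rolls=6,1 (sum=7), consumes 2 rolls
Frame 3 starts at roll index 4: rolls=5,2 (sum=7), consumes 2 rolls
Frame 4 starts at roll index 6: rolls=8,1 (sum=9), consumes 2 rolls
Frame 5 starts at roll index 8: rolls=9,0 (sum=9), consumes 2 rolls
Frame 6 starts at roll index 10: rolls=2,8 (sum=10), consumes 2 rolls
Frame 7 starts at roll index 12: roll=10 (strike), consumes 1 roll
Frame 8 starts at roll index 13: rolls=0,0 (sum=0), consumes 2 rolls
Frame 9 starts at roll index 15: rolls=8,0 (sum=8), consumes 2 rolls
Frame 10 starts at roll index 17: 3 remaining rolls

Answer: 0 2 4 6 8 10 12 13 15 17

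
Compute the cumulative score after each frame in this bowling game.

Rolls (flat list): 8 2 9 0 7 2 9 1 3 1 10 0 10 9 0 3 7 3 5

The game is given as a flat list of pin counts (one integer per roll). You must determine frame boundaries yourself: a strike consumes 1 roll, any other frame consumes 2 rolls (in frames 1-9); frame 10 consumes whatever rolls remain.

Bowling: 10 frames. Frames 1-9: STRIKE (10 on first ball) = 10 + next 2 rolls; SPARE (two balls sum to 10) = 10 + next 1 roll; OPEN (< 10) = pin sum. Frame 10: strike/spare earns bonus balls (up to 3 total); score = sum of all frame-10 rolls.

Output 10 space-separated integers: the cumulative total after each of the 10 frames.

Frame 1: SPARE (8+2=10). 10 + next roll (9) = 19. Cumulative: 19
Frame 2: OPEN (9+0=9). Cumulative: 28
Frame 3: OPEN (7+2=9). Cumulative: 37
Frame 4: SPARE (9+1=10). 10 + next roll (3) = 13. Cumulative: 50
Frame 5: OPEN (3+1=4). Cumulative: 54
Frame 6: STRIKE. 10 + next two rolls (0+10) = 20. Cumulative: 74
Frame 7: SPARE (0+10=10). 10 + next roll (9) = 19. Cumulative: 93
Frame 8: OPEN (9+0=9). Cumulative: 102
Frame 9: SPARE (3+7=10). 10 + next roll (3) = 13. Cumulative: 115
Frame 10: OPEN. Sum of all frame-10 rolls (3+5) = 8. Cumulative: 123

Answer: 19 28 37 50 54 74 93 102 115 123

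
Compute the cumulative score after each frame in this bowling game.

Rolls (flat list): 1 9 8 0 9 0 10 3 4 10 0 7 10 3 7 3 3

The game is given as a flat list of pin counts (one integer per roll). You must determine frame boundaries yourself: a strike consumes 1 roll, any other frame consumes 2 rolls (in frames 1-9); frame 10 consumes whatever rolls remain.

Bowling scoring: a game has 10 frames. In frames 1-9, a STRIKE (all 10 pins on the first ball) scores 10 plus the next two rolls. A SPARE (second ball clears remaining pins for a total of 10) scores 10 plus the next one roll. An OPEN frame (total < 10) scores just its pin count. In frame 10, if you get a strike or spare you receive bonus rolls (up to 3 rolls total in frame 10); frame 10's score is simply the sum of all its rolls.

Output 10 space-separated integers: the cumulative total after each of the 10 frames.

Answer: 18 26 35 52 59 76 83 103 116 122

Derivation:
Frame 1: SPARE (1+9=10). 10 + next roll (8) = 18. Cumulative: 18
Frame 2: OPEN (8+0=8). Cumulative: 26
Frame 3: OPEN (9+0=9). Cumulative: 35
Frame 4: STRIKE. 10 + next two rolls (3+4) = 17. Cumulative: 52
Frame 5: OPEN (3+4=7). Cumulative: 59
Frame 6: STRIKE. 10 + next two rolls (0+7) = 17. Cumulative: 76
Frame 7: OPEN (0+7=7). Cumulative: 83
Frame 8: STRIKE. 10 + next two rolls (3+7) = 20. Cumulative: 103
Frame 9: SPARE (3+7=10). 10 + next roll (3) = 13. Cumulative: 116
Frame 10: OPEN. Sum of all frame-10 rolls (3+3) = 6. Cumulative: 122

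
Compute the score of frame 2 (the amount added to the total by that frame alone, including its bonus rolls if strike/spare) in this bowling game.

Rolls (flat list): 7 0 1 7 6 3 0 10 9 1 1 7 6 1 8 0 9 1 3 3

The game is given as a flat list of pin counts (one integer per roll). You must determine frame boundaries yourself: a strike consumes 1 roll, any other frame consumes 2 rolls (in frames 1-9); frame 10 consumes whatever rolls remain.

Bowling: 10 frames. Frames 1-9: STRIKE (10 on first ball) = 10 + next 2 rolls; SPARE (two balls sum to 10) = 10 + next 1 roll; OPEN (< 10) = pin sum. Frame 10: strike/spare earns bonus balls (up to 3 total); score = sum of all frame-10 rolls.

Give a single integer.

Answer: 8

Derivation:
Frame 1: OPEN (7+0=7). Cumulative: 7
Frame 2: OPEN (1+7=8). Cumulative: 15
Frame 3: OPEN (6+3=9). Cumulative: 24
Frame 4: SPARE (0+10=10). 10 + next roll (9) = 19. Cumulative: 43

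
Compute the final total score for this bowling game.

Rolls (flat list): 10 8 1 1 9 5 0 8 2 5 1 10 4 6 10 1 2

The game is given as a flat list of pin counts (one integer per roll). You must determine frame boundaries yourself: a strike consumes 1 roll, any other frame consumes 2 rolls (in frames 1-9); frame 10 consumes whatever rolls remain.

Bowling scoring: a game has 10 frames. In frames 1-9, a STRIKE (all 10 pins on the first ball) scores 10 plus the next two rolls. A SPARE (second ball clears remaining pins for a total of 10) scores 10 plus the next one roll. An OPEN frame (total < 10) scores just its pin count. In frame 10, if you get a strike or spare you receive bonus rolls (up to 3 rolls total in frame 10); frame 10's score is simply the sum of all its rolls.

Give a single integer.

Answer: 125

Derivation:
Frame 1: STRIKE. 10 + next two rolls (8+1) = 19. Cumulative: 19
Frame 2: OPEN (8+1=9). Cumulative: 28
Frame 3: SPARE (1+9=10). 10 + next roll (5) = 15. Cumulative: 43
Frame 4: OPEN (5+0=5). Cumulative: 48
Frame 5: SPARE (8+2=10). 10 + next roll (5) = 15. Cumulative: 63
Frame 6: OPEN (5+1=6). Cumulative: 69
Frame 7: STRIKE. 10 + next two rolls (4+6) = 20. Cumulative: 89
Frame 8: SPARE (4+6=10). 10 + next roll (10) = 20. Cumulative: 109
Frame 9: STRIKE. 10 + next two rolls (1+2) = 13. Cumulative: 122
Frame 10: OPEN. Sum of all frame-10 rolls (1+2) = 3. Cumulative: 125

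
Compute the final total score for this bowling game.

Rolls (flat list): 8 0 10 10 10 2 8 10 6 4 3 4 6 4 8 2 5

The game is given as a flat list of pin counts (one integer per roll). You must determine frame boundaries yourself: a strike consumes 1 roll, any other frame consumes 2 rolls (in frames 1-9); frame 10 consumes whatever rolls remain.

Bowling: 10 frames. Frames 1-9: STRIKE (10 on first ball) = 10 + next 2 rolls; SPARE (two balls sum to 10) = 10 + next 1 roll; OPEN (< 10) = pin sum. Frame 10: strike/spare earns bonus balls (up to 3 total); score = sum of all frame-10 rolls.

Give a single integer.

Answer: 173

Derivation:
Frame 1: OPEN (8+0=8). Cumulative: 8
Frame 2: STRIKE. 10 + next two rolls (10+10) = 30. Cumulative: 38
Frame 3: STRIKE. 10 + next two rolls (10+2) = 22. Cumulative: 60
Frame 4: STRIKE. 10 + next two rolls (2+8) = 20. Cumulative: 80
Frame 5: SPARE (2+8=10). 10 + next roll (10) = 20. Cumulative: 100
Frame 6: STRIKE. 10 + next two rolls (6+4) = 20. Cumulative: 120
Frame 7: SPARE (6+4=10). 10 + next roll (3) = 13. Cumulative: 133
Frame 8: OPEN (3+4=7). Cumulative: 140
Frame 9: SPARE (6+4=10). 10 + next roll (8) = 18. Cumulative: 158
Frame 10: SPARE. Sum of all frame-10 rolls (8+2+5) = 15. Cumulative: 173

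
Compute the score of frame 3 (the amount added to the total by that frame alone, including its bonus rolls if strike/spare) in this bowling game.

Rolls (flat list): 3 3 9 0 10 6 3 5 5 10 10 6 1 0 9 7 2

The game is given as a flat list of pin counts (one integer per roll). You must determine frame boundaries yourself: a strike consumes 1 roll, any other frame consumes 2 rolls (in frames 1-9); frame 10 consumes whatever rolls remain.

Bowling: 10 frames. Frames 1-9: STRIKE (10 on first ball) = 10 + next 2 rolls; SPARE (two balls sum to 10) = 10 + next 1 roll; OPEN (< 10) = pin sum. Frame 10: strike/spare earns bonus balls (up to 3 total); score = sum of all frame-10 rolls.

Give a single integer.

Frame 1: OPEN (3+3=6). Cumulative: 6
Frame 2: OPEN (9+0=9). Cumulative: 15
Frame 3: STRIKE. 10 + next two rolls (6+3) = 19. Cumulative: 34
Frame 4: OPEN (6+3=9). Cumulative: 43
Frame 5: SPARE (5+5=10). 10 + next roll (10) = 20. Cumulative: 63

Answer: 19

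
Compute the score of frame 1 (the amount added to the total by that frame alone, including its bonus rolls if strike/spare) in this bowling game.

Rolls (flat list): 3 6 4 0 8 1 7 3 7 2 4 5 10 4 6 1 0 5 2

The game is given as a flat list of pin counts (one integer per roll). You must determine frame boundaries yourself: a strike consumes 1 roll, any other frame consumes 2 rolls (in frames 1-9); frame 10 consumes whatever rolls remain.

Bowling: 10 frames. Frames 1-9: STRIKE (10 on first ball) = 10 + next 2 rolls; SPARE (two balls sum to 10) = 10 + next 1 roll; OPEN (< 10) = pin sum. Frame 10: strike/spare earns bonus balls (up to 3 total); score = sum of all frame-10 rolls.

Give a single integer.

Frame 1: OPEN (3+6=9). Cumulative: 9
Frame 2: OPEN (4+0=4). Cumulative: 13
Frame 3: OPEN (8+1=9). Cumulative: 22

Answer: 9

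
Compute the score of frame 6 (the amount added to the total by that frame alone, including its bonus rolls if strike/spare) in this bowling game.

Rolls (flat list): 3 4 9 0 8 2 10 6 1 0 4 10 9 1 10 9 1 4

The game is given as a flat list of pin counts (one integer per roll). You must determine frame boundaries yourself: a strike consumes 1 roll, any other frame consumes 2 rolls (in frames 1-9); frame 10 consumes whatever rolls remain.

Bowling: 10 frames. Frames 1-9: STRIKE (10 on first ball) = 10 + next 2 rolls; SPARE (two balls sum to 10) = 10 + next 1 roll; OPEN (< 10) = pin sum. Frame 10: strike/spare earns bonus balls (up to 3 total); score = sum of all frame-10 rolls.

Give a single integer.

Answer: 4

Derivation:
Frame 1: OPEN (3+4=7). Cumulative: 7
Frame 2: OPEN (9+0=9). Cumulative: 16
Frame 3: SPARE (8+2=10). 10 + next roll (10) = 20. Cumulative: 36
Frame 4: STRIKE. 10 + next two rolls (6+1) = 17. Cumulative: 53
Frame 5: OPEN (6+1=7). Cumulative: 60
Frame 6: OPEN (0+4=4). Cumulative: 64
Frame 7: STRIKE. 10 + next two rolls (9+1) = 20. Cumulative: 84
Frame 8: SPARE (9+1=10). 10 + next roll (10) = 20. Cumulative: 104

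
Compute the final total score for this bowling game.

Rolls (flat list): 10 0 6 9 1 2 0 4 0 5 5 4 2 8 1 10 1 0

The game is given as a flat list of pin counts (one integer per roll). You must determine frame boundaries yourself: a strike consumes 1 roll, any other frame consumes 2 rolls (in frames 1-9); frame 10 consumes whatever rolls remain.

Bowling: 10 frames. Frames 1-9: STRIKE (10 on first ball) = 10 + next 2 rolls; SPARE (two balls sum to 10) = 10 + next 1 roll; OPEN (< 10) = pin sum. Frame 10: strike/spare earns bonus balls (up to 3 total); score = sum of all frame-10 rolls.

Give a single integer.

Frame 1: STRIKE. 10 + next two rolls (0+6) = 16. Cumulative: 16
Frame 2: OPEN (0+6=6). Cumulative: 22
Frame 3: SPARE (9+1=10). 10 + next roll (2) = 12. Cumulative: 34
Frame 4: OPEN (2+0=2). Cumulative: 36
Frame 5: OPEN (4+0=4). Cumulative: 40
Frame 6: SPARE (5+5=10). 10 + next roll (4) = 14. Cumulative: 54
Frame 7: OPEN (4+2=6). Cumulative: 60
Frame 8: OPEN (8+1=9). Cumulative: 69
Frame 9: STRIKE. 10 + next two rolls (1+0) = 11. Cumulative: 80
Frame 10: OPEN. Sum of all frame-10 rolls (1+0) = 1. Cumulative: 81

Answer: 81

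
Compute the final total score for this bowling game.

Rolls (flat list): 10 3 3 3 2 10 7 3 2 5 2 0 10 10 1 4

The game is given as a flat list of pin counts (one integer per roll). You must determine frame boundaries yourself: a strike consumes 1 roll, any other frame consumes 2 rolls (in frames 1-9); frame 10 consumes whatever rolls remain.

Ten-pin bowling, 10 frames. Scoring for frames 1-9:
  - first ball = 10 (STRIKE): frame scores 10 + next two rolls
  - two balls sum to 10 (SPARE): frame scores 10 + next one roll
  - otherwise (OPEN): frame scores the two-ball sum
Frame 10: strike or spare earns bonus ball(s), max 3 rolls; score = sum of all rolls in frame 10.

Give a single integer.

Frame 1: STRIKE. 10 + next two rolls (3+3) = 16. Cumulative: 16
Frame 2: OPEN (3+3=6). Cumulative: 22
Frame 3: OPEN (3+2=5). Cumulative: 27
Frame 4: STRIKE. 10 + next two rolls (7+3) = 20. Cumulative: 47
Frame 5: SPARE (7+3=10). 10 + next roll (2) = 12. Cumulative: 59
Frame 6: OPEN (2+5=7). Cumulative: 66
Frame 7: OPEN (2+0=2). Cumulative: 68
Frame 8: STRIKE. 10 + next two rolls (10+1) = 21. Cumulative: 89
Frame 9: STRIKE. 10 + next two rolls (1+4) = 15. Cumulative: 104
Frame 10: OPEN. Sum of all frame-10 rolls (1+4) = 5. Cumulative: 109

Answer: 109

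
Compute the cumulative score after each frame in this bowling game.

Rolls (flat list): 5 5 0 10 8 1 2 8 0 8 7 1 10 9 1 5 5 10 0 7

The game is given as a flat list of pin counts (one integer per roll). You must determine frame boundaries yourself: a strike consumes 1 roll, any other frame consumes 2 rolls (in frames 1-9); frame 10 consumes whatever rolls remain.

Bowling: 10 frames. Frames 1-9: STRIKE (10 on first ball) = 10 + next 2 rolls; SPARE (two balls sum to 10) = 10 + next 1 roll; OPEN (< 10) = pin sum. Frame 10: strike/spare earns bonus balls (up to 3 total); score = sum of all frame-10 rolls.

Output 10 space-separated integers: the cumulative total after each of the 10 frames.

Frame 1: SPARE (5+5=10). 10 + next roll (0) = 10. Cumulative: 10
Frame 2: SPARE (0+10=10). 10 + next roll (8) = 18. Cumulative: 28
Frame 3: OPEN (8+1=9). Cumulative: 37
Frame 4: SPARE (2+8=10). 10 + next roll (0) = 10. Cumulative: 47
Frame 5: OPEN (0+8=8). Cumulative: 55
Frame 6: OPEN (7+1=8). Cumulative: 63
Frame 7: STRIKE. 10 + next two rolls (9+1) = 20. Cumulative: 83
Frame 8: SPARE (9+1=10). 10 + next roll (5) = 15. Cumulative: 98
Frame 9: SPARE (5+5=10). 10 + next roll (10) = 20. Cumulative: 118
Frame 10: STRIKE. Sum of all frame-10 rolls (10+0+7) = 17. Cumulative: 135

Answer: 10 28 37 47 55 63 83 98 118 135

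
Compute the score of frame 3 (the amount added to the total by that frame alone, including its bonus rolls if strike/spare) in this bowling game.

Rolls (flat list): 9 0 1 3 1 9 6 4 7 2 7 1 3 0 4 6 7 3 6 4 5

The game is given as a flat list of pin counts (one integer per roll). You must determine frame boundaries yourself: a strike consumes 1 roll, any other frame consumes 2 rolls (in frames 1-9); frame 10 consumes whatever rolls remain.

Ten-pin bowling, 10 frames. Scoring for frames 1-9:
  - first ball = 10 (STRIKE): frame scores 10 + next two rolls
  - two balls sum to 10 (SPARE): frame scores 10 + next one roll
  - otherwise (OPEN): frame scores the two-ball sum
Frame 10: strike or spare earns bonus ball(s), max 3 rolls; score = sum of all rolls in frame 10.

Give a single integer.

Answer: 16

Derivation:
Frame 1: OPEN (9+0=9). Cumulative: 9
Frame 2: OPEN (1+3=4). Cumulative: 13
Frame 3: SPARE (1+9=10). 10 + next roll (6) = 16. Cumulative: 29
Frame 4: SPARE (6+4=10). 10 + next roll (7) = 17. Cumulative: 46
Frame 5: OPEN (7+2=9). Cumulative: 55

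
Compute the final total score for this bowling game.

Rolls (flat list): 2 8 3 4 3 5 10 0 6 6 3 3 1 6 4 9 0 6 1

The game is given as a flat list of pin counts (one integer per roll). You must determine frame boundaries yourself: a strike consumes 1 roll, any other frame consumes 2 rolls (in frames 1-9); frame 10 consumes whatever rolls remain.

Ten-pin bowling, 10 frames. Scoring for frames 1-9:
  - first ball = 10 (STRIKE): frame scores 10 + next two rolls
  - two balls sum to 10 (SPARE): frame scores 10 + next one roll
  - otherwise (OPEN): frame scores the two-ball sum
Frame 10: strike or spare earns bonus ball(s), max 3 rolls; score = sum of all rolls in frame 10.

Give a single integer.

Answer: 98

Derivation:
Frame 1: SPARE (2+8=10). 10 + next roll (3) = 13. Cumulative: 13
Frame 2: OPEN (3+4=7). Cumulative: 20
Frame 3: OPEN (3+5=8). Cumulative: 28
Frame 4: STRIKE. 10 + next two rolls (0+6) = 16. Cumulative: 44
Frame 5: OPEN (0+6=6). Cumulative: 50
Frame 6: OPEN (6+3=9). Cumulative: 59
Frame 7: OPEN (3+1=4). Cumulative: 63
Frame 8: SPARE (6+4=10). 10 + next roll (9) = 19. Cumulative: 82
Frame 9: OPEN (9+0=9). Cumulative: 91
Frame 10: OPEN. Sum of all frame-10 rolls (6+1) = 7. Cumulative: 98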